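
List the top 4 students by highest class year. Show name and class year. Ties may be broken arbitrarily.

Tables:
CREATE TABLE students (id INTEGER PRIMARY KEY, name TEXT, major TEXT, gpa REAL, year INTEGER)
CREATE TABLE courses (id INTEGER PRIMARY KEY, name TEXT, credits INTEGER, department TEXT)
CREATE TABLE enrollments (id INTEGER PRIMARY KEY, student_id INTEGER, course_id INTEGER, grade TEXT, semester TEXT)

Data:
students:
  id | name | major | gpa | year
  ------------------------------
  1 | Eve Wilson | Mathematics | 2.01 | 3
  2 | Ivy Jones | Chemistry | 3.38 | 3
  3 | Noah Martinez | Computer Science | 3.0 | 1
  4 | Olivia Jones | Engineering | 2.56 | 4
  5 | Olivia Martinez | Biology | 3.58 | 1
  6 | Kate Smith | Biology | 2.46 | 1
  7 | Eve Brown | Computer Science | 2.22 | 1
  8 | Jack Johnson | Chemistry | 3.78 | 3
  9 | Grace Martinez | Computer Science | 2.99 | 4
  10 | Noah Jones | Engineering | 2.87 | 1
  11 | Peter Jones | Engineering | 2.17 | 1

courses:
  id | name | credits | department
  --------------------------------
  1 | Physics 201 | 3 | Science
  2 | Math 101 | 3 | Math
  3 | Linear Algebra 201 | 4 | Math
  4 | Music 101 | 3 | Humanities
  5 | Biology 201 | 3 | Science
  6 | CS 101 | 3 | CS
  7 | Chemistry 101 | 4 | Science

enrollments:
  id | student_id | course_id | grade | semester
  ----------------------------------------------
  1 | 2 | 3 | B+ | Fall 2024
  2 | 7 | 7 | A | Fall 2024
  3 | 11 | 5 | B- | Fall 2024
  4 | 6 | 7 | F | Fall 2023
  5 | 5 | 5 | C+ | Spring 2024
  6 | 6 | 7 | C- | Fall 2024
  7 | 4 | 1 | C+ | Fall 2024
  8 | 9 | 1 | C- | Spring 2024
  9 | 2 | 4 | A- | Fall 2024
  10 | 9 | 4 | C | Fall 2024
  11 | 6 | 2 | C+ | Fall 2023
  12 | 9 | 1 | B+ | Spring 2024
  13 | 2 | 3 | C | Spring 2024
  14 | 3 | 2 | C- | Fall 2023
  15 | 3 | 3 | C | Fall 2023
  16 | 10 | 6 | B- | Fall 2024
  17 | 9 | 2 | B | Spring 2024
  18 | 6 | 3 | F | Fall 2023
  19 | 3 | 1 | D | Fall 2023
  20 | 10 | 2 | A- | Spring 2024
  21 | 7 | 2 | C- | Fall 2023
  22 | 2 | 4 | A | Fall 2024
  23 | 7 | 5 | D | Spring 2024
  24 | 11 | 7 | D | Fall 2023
SELECT name, year FROM students ORDER BY year DESC LIMIT 4

Execution result:
name | year
Olivia Jones | 4
Grace Martinez | 4
Eve Wilson | 3
Ivy Jones | 3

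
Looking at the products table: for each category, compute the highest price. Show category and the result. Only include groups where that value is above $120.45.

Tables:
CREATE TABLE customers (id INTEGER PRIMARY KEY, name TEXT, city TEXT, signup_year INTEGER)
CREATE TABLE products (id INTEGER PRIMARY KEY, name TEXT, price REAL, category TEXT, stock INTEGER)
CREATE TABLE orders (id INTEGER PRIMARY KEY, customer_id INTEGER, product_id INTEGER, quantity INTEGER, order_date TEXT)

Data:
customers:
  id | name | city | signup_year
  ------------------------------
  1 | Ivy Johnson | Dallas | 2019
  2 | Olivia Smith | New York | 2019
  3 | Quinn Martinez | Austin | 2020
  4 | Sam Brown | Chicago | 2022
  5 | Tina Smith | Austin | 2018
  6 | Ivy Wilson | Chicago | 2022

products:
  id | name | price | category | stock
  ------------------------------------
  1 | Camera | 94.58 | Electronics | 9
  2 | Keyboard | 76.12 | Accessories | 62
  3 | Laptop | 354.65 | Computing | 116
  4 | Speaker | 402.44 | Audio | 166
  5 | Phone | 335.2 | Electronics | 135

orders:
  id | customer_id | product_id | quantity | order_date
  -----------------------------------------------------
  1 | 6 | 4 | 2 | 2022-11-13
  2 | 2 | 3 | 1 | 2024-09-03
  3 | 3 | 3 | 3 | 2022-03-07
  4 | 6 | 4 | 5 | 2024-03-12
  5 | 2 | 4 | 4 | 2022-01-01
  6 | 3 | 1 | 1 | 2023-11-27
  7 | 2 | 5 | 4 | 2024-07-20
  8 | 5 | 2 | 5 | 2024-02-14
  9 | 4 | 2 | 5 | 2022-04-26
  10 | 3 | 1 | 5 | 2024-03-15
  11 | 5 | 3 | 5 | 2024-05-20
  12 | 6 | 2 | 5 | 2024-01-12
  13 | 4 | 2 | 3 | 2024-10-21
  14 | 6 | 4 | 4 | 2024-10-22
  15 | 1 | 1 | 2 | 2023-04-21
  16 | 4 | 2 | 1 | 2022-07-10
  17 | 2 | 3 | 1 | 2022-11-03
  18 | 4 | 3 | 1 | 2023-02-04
SELECT category, MAX(price) AS max_price FROM products GROUP BY category HAVING MAX(price) > 120.45

Execution result:
category | max_price
Audio | 402.44
Computing | 354.65
Electronics | 335.20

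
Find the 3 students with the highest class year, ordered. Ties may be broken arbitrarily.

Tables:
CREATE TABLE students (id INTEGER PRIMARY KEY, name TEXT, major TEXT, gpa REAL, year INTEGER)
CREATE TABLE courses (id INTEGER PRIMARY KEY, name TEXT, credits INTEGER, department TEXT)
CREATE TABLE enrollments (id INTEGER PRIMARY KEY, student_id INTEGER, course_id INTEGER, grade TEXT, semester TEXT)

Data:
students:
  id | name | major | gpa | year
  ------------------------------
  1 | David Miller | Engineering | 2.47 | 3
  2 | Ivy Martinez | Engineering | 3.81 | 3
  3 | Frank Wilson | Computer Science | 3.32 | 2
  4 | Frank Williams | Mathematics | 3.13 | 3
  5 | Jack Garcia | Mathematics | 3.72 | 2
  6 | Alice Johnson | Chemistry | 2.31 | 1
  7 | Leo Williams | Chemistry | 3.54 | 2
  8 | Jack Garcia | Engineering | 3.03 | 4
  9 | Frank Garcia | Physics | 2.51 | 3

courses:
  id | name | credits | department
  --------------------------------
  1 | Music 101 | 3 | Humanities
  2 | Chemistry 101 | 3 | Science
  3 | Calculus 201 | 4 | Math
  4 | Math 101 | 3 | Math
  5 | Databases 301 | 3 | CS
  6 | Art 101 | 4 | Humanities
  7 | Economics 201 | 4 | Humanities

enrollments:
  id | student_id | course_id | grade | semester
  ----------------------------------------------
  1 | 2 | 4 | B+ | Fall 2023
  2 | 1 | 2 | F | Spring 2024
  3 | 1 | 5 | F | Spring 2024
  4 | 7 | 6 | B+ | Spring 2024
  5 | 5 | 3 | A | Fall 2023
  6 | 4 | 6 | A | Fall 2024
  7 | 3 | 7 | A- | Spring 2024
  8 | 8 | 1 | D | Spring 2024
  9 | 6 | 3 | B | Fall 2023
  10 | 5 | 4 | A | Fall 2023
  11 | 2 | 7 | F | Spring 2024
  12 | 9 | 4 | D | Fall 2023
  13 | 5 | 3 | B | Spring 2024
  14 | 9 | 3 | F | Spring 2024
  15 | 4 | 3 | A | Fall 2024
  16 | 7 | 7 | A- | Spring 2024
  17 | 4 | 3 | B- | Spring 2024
SELECT name, year FROM students ORDER BY year DESC LIMIT 3

Execution result:
name | year
Jack Garcia | 4
David Miller | 3
Ivy Martinez | 3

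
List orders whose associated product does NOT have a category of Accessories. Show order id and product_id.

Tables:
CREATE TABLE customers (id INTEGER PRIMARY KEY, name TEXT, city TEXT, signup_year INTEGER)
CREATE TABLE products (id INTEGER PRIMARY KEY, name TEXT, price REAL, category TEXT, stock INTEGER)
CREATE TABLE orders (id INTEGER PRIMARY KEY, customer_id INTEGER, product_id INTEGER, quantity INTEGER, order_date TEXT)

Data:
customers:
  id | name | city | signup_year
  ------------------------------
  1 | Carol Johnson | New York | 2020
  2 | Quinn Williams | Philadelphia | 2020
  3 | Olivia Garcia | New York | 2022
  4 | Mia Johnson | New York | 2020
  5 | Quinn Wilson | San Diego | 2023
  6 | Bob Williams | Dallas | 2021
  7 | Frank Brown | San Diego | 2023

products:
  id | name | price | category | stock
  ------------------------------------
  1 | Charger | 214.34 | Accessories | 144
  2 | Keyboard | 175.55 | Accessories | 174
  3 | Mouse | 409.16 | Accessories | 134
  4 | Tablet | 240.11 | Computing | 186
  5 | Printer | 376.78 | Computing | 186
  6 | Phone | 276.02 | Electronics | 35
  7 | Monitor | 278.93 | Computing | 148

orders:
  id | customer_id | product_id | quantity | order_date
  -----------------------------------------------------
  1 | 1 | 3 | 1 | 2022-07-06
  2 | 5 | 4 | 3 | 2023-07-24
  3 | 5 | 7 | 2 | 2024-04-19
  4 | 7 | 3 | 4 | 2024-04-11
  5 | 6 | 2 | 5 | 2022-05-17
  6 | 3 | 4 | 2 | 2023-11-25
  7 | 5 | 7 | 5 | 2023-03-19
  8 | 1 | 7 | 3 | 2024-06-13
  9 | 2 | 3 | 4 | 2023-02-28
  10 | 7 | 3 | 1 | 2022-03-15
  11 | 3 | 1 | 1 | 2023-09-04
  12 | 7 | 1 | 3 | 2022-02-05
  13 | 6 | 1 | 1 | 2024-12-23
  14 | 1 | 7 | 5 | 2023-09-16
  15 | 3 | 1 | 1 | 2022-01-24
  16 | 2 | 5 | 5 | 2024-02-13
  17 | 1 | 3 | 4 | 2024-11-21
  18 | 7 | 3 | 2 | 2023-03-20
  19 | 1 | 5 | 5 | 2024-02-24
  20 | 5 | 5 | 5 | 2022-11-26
SELECT id, product_id FROM orders WHERE product_id NOT IN (SELECT id FROM products WHERE category = 'Accessories')

Execution result:
id | product_id
2 | 4
3 | 7
6 | 4
7 | 7
8 | 7
14 | 7
16 | 5
19 | 5
20 | 5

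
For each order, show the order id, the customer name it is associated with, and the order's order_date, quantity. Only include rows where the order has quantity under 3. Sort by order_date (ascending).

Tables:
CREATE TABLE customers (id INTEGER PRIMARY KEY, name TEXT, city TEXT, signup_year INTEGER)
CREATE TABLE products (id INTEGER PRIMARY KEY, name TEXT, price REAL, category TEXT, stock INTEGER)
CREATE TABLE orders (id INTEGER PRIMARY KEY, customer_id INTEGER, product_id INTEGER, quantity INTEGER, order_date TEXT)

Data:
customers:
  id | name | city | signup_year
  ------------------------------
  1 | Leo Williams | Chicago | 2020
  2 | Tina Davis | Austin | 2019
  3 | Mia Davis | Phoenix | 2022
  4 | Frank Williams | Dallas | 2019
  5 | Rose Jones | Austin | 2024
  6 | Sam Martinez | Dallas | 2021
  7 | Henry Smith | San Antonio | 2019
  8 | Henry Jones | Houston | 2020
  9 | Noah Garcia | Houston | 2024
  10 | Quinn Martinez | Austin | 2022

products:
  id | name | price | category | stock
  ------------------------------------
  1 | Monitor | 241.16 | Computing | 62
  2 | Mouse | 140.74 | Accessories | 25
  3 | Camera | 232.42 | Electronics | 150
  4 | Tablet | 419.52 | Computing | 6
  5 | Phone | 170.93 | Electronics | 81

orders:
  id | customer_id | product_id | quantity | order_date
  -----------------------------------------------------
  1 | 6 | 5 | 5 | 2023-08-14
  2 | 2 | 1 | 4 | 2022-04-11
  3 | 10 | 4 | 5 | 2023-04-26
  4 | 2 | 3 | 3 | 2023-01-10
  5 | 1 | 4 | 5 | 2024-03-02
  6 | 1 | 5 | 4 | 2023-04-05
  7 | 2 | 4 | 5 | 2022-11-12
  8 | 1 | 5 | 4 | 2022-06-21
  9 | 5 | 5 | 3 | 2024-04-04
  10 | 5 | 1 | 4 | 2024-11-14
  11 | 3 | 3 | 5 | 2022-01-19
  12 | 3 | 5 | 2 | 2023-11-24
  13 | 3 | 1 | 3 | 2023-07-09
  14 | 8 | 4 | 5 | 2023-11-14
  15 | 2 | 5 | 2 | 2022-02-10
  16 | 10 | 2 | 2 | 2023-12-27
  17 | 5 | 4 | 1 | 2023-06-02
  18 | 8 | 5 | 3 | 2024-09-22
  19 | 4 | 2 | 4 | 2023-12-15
SELECT c.id, p.name AS customer, c.order_date, c.quantity FROM orders c JOIN customers p ON c.customer_id = p.id WHERE c.quantity < 3 ORDER BY c.order_date ASC

Execution result:
id | customer | order_date | quantity
15 | Tina Davis | 2022-02-10 | 2
17 | Rose Jones | 2023-06-02 | 1
12 | Mia Davis | 2023-11-24 | 2
16 | Quinn Martinez | 2023-12-27 | 2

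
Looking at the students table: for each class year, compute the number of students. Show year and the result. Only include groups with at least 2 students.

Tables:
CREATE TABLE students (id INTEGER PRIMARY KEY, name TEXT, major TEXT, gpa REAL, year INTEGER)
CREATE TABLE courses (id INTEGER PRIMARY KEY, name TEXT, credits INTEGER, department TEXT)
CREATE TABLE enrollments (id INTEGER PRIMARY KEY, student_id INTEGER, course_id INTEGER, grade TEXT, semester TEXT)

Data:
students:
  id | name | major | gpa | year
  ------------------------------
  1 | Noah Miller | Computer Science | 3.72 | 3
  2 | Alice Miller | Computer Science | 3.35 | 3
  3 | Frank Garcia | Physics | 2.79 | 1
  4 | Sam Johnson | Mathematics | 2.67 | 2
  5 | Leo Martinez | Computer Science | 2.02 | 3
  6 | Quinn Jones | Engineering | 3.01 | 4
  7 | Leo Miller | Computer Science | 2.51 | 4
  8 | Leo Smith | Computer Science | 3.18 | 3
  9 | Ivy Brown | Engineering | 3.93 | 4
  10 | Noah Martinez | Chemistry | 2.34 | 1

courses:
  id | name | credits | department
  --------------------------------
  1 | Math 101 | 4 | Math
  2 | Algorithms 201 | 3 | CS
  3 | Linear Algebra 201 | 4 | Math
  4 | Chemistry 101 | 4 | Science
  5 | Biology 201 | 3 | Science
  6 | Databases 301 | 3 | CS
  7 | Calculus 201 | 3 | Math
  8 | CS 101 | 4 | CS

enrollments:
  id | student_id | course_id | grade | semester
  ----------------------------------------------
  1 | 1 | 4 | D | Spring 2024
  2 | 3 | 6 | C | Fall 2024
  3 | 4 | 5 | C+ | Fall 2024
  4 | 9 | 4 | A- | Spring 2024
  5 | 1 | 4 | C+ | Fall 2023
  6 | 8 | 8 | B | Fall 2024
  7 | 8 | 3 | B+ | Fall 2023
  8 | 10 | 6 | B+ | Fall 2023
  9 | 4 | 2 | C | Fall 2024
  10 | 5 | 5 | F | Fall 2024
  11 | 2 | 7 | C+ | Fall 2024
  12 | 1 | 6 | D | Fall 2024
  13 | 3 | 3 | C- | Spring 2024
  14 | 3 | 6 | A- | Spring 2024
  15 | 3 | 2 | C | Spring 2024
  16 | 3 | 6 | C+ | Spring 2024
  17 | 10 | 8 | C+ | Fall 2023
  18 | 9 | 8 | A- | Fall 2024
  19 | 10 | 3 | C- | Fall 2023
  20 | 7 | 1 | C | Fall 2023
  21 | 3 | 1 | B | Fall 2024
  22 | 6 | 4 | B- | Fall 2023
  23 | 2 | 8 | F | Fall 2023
SELECT year, COUNT(*) AS n FROM students GROUP BY year HAVING COUNT(*) >= 2

Execution result:
year | n
1 | 2
3 | 4
4 | 3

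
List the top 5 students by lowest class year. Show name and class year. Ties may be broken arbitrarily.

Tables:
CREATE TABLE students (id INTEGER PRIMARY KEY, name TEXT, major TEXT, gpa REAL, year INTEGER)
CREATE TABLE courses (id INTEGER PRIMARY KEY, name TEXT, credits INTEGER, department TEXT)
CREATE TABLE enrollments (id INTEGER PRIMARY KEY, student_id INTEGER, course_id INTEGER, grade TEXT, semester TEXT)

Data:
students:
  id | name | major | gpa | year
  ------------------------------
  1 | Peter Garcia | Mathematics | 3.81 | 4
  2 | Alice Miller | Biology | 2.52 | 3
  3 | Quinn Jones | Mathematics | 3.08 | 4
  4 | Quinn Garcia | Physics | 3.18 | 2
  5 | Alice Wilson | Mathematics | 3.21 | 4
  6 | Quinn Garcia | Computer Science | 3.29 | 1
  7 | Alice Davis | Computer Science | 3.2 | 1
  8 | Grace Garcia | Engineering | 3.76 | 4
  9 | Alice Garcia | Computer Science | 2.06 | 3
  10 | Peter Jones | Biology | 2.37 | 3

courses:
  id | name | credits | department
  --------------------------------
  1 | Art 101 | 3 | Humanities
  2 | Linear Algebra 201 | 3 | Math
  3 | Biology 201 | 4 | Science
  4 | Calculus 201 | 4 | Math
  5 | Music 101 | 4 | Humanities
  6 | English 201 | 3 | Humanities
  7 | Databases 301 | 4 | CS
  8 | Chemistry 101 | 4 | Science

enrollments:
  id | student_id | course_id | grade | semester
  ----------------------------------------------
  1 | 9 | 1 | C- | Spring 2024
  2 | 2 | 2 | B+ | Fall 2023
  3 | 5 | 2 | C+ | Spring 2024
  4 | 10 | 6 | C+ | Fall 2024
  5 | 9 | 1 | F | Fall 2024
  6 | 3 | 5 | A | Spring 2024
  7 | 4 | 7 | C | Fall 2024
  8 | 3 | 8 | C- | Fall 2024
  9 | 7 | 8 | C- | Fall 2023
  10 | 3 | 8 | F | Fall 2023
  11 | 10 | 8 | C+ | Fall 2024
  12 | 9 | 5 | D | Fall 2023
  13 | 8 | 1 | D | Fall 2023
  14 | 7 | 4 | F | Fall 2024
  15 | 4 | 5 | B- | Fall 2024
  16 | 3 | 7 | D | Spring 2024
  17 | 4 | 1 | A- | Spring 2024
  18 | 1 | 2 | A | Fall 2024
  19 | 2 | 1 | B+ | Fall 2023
SELECT name, year FROM students ORDER BY year ASC LIMIT 5

Execution result:
name | year
Quinn Garcia | 1
Alice Davis | 1
Quinn Garcia | 2
Alice Miller | 3
Alice Garcia | 3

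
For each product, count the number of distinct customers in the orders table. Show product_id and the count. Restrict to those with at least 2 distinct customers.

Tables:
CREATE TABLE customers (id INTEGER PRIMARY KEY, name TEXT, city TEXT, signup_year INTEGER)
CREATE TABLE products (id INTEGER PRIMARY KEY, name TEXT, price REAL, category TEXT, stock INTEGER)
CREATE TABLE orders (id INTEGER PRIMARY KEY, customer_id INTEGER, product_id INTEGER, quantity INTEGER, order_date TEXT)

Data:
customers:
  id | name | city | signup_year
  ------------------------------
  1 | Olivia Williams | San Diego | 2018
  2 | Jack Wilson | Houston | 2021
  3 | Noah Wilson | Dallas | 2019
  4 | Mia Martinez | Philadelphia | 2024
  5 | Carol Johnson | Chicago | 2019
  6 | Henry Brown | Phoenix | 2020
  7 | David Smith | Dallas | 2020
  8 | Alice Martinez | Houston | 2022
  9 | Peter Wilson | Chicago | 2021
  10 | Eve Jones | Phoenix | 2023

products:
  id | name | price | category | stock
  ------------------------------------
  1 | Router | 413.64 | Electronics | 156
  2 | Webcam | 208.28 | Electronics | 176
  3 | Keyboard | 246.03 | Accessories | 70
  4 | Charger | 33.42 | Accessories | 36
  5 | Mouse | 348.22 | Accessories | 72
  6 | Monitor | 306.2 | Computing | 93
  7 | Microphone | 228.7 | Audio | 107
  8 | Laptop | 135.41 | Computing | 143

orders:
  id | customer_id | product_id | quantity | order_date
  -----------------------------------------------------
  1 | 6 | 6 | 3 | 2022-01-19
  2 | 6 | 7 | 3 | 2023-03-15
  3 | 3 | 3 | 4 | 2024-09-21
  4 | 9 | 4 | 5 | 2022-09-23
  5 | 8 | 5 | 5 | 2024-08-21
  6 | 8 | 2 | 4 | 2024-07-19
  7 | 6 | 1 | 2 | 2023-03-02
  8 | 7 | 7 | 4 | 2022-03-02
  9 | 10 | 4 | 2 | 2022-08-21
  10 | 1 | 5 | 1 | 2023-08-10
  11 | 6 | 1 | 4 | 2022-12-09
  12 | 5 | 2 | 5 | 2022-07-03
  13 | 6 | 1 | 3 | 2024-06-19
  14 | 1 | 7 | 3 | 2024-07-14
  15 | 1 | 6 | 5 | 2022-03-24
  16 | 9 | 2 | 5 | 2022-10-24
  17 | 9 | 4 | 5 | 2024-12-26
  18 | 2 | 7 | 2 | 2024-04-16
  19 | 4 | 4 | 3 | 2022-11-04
SELECT product_id, COUNT(DISTINCT customer_id) AS distinct_customer_count FROM orders GROUP BY product_id HAVING COUNT(DISTINCT customer_id) >= 2

Execution result:
product_id | distinct_customer_count
2 | 3
4 | 3
5 | 2
6 | 2
7 | 4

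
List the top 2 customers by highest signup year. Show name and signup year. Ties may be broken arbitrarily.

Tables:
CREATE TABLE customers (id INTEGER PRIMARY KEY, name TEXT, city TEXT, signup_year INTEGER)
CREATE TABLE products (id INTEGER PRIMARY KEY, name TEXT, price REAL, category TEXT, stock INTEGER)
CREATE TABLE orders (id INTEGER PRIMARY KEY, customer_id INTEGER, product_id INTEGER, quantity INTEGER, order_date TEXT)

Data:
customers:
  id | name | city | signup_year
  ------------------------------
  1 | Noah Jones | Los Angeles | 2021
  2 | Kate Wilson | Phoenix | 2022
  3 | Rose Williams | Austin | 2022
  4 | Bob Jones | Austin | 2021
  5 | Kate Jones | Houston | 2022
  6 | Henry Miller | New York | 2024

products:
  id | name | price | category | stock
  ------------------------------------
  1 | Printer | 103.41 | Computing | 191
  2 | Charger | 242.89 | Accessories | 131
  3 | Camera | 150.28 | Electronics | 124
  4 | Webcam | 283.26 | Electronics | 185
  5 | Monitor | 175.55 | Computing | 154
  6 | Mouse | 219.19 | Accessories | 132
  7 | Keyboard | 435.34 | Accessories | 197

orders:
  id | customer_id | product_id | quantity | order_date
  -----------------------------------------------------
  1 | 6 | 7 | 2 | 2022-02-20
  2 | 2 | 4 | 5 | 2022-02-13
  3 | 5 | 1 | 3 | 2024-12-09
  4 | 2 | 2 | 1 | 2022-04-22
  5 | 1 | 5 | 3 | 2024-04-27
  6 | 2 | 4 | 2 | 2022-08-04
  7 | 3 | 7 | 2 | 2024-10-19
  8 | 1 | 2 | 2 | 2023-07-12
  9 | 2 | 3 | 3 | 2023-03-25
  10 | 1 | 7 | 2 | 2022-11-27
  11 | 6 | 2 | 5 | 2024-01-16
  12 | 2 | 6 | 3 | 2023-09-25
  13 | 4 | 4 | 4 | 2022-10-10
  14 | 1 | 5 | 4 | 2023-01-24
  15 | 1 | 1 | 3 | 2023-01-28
SELECT name, signup_year FROM customers ORDER BY signup_year DESC LIMIT 2

Execution result:
name | signup_year
Henry Miller | 2024
Kate Wilson | 2022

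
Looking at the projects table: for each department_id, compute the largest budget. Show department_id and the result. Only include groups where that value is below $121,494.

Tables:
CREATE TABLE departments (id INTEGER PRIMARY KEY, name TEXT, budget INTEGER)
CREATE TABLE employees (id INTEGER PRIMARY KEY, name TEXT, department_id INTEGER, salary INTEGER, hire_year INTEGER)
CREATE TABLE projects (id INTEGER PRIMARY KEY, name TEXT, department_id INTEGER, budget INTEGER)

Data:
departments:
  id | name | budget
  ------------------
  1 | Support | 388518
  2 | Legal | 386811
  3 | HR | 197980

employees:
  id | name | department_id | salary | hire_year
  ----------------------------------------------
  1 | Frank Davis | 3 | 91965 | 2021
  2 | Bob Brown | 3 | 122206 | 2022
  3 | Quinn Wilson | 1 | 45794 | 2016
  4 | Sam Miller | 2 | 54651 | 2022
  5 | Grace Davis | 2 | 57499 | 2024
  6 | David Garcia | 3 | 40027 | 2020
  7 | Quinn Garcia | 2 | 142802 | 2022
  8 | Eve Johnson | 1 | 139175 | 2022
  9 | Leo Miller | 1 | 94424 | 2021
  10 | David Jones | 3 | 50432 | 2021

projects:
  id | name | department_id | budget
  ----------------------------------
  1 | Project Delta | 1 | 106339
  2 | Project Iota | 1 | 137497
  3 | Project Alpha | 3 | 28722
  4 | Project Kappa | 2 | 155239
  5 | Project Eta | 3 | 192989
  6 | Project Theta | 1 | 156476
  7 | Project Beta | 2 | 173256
SELECT department_id, MAX(budget) AS max_budget FROM projects GROUP BY department_id HAVING MAX(budget) < 121494

Execution result:
(no rows)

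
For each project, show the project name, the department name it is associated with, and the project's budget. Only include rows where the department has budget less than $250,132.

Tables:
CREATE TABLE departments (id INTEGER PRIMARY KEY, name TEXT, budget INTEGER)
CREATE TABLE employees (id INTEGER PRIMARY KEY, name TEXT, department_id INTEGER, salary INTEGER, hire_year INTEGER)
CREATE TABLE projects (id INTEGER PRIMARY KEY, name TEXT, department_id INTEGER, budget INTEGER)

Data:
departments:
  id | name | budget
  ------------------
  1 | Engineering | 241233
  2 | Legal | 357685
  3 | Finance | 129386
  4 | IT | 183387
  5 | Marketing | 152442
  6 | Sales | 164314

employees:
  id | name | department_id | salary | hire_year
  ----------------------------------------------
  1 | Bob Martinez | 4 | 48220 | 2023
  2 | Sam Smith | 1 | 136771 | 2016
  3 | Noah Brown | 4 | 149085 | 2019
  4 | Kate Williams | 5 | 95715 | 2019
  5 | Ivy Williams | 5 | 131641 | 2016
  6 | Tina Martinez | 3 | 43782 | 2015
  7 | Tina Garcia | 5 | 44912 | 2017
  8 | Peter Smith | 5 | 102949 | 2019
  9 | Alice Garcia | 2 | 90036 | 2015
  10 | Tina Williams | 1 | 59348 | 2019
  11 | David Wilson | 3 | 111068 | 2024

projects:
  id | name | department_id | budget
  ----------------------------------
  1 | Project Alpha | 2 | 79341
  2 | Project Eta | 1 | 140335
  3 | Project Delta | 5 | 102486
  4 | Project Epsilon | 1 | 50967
SELECT c.name, p.name AS department, c.budget FROM projects c JOIN departments p ON c.department_id = p.id WHERE p.budget < 250132

Execution result:
name | department | budget
Project Eta | Engineering | 140335
Project Delta | Marketing | 102486
Project Epsilon | Engineering | 50967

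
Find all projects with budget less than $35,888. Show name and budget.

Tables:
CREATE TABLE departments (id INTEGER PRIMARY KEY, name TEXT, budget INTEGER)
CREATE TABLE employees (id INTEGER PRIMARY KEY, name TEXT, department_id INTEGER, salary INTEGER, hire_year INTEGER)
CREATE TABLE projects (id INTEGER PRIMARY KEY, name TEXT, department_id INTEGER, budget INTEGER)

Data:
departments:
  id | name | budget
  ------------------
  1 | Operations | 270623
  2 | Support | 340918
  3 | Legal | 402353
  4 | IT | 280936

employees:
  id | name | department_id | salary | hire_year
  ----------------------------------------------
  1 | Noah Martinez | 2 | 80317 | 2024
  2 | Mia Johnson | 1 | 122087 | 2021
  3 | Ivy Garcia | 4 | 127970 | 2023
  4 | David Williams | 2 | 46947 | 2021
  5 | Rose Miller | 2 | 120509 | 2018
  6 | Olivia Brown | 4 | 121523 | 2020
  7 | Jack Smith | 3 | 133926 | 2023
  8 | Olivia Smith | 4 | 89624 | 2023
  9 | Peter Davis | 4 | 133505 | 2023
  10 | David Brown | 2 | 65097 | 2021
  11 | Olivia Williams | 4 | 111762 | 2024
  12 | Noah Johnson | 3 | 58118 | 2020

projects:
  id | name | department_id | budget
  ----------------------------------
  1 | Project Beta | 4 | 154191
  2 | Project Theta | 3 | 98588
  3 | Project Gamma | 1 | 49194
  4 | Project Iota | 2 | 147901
SELECT name, budget FROM projects WHERE budget < 35888

Execution result:
(no rows)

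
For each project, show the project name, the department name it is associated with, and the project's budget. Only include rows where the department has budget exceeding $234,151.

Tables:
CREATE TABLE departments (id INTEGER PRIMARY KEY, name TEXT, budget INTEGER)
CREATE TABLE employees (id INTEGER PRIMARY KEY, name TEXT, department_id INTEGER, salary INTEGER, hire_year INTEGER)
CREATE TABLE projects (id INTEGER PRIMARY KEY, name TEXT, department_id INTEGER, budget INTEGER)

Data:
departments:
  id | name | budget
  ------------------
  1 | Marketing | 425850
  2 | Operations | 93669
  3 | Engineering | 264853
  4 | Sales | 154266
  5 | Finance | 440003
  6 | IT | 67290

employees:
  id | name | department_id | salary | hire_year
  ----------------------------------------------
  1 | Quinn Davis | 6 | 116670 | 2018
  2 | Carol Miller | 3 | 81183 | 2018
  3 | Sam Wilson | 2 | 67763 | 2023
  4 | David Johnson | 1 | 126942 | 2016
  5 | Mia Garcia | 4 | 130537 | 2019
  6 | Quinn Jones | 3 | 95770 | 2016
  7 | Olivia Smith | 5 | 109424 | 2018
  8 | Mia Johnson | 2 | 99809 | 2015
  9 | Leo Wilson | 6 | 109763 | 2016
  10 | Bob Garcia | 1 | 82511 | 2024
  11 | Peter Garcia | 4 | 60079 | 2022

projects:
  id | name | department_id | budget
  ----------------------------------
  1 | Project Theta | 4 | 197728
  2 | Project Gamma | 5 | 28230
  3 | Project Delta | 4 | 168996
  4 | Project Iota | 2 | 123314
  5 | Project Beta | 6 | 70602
SELECT c.name, p.name AS department, c.budget FROM projects c JOIN departments p ON c.department_id = p.id WHERE p.budget > 234151

Execution result:
name | department | budget
Project Gamma | Finance | 28230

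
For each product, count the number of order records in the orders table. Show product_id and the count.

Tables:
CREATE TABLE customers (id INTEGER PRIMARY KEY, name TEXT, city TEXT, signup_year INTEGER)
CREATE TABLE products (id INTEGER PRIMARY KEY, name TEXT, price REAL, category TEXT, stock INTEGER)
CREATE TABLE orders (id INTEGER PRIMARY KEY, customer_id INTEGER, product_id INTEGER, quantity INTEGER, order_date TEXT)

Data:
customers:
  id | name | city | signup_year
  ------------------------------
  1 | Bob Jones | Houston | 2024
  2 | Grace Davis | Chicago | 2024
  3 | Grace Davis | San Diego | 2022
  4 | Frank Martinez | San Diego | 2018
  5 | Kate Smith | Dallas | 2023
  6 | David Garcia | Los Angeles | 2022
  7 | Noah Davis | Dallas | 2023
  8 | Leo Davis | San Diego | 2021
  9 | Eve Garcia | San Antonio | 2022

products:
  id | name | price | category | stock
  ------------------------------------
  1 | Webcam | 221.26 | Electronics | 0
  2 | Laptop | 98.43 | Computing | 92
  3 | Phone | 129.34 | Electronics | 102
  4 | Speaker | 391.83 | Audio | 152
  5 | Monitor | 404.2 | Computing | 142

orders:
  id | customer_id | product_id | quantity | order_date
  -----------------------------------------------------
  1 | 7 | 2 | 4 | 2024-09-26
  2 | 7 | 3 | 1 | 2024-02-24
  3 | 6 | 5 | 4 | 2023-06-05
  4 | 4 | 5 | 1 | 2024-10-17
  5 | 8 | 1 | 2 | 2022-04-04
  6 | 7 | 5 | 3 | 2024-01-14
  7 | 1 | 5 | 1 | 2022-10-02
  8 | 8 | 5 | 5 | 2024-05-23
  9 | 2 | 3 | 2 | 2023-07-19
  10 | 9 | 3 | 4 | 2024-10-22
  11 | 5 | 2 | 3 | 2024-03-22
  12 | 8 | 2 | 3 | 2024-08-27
SELECT product_id, COUNT(*) AS order_count FROM orders GROUP BY product_id

Execution result:
product_id | order_count
1 | 1
2 | 3
3 | 3
5 | 5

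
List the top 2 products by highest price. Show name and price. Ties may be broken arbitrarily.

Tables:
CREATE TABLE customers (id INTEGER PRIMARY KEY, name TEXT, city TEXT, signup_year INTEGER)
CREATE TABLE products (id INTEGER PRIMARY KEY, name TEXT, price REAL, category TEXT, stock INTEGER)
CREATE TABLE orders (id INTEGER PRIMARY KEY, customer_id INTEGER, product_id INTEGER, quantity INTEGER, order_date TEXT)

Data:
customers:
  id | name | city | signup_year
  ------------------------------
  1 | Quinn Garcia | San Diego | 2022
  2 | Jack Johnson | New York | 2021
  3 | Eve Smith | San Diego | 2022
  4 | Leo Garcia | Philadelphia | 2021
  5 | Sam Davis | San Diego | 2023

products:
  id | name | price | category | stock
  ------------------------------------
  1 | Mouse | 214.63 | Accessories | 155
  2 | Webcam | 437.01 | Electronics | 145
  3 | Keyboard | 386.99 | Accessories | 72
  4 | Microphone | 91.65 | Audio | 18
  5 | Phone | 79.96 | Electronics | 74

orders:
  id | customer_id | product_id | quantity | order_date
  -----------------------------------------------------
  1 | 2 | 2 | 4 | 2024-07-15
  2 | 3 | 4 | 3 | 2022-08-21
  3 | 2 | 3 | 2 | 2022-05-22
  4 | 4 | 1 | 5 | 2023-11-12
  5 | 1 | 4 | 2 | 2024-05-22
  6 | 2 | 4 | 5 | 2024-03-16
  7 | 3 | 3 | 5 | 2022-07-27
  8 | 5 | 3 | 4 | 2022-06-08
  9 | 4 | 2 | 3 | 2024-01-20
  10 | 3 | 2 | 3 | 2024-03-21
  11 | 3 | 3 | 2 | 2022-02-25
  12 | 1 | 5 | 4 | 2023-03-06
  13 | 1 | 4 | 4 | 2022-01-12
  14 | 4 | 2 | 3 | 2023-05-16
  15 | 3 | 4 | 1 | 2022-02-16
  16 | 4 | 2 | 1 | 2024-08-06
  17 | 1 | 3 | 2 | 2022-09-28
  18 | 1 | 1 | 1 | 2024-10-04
SELECT name, price FROM products ORDER BY price DESC LIMIT 2

Execution result:
name | price
Webcam | 437.01
Keyboard | 386.99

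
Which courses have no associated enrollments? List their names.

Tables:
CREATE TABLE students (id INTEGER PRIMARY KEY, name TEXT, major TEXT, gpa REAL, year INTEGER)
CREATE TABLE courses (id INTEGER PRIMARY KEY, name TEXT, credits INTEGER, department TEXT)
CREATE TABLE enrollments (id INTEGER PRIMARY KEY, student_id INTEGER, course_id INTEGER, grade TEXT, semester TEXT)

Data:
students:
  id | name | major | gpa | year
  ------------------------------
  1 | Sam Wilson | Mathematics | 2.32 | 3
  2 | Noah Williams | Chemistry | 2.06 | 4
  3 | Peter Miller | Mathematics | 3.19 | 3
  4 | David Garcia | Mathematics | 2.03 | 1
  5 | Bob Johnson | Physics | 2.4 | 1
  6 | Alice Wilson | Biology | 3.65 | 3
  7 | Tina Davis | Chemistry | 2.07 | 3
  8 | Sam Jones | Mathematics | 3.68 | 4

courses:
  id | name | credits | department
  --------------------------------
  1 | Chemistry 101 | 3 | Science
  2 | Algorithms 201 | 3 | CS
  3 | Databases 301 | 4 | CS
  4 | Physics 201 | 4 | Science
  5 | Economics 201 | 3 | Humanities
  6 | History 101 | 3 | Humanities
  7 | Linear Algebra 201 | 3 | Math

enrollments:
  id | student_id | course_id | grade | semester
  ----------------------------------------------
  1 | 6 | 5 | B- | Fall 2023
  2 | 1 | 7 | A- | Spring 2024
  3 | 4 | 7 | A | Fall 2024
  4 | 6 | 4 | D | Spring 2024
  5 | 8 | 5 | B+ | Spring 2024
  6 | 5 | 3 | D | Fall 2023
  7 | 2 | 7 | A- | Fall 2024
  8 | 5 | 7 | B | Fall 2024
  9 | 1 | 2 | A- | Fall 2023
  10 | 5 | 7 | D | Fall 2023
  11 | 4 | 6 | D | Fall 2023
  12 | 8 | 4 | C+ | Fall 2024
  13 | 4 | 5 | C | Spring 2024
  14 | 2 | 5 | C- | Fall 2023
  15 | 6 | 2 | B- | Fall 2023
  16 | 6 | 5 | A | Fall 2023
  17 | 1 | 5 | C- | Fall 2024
SELECT p.name FROM courses p LEFT JOIN enrollments c ON c.course_id = p.id WHERE c.id IS NULL

Execution result:
Chemistry 101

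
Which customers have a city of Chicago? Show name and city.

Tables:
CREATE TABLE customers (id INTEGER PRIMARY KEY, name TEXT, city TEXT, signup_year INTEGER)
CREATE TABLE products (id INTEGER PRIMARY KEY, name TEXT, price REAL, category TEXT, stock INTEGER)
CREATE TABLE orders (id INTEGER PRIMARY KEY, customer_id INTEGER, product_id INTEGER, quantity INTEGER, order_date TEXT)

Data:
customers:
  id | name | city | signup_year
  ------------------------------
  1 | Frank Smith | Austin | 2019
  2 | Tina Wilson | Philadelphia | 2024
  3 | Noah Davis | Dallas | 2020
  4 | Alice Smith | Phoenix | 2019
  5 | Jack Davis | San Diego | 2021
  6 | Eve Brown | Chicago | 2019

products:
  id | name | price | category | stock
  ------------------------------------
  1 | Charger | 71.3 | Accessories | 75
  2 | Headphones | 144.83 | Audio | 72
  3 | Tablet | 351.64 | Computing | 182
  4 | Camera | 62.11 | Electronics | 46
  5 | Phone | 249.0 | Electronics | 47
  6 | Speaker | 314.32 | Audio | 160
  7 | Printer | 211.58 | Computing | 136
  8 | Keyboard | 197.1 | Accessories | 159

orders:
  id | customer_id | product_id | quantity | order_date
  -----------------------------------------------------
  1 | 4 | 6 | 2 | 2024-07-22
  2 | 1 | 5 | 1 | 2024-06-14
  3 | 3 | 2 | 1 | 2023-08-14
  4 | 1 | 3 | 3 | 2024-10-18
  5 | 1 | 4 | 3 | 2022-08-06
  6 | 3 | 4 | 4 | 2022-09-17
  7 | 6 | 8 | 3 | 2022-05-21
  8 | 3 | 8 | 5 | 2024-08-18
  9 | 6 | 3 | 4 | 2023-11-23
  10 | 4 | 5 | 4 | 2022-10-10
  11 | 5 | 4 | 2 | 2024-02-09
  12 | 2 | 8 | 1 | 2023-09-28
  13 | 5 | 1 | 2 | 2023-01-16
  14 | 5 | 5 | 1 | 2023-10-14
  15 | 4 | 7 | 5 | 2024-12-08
SELECT name, city FROM customers WHERE city = 'Chicago'

Execution result:
name | city
Eve Brown | Chicago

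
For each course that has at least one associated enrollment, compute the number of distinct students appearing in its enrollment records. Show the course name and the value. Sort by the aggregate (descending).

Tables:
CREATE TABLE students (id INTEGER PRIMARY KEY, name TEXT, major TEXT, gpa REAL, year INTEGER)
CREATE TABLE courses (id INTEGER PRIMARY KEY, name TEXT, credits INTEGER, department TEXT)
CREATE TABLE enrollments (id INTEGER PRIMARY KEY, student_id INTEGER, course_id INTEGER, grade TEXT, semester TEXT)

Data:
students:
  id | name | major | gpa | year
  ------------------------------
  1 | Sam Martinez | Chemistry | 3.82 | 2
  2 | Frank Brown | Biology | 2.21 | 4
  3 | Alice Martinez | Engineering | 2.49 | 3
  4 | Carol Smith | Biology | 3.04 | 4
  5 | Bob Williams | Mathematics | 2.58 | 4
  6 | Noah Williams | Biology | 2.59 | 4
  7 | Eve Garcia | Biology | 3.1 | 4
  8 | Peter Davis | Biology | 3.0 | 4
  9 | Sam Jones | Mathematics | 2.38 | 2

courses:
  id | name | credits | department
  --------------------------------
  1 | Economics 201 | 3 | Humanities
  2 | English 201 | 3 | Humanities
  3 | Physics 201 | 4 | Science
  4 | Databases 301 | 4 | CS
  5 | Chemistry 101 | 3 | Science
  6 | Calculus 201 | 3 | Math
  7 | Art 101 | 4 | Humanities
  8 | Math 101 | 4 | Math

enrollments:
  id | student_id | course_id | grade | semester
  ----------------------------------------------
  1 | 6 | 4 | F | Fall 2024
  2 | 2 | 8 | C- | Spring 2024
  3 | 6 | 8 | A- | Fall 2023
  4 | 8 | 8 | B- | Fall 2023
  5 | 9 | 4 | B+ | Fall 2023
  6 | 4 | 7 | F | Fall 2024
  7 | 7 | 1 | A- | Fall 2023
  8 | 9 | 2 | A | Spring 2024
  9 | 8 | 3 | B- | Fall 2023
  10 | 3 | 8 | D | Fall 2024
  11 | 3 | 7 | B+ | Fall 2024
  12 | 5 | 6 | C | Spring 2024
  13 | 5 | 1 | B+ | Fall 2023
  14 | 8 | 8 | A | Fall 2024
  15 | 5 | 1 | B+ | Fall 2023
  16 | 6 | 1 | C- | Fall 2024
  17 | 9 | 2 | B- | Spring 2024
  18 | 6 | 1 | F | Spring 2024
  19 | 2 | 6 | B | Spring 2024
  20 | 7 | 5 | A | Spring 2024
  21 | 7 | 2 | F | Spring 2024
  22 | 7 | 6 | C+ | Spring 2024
SELECT p.name, COUNT(DISTINCT c.student_id) AS distinct_student_count FROM enrollments c JOIN courses p ON c.course_id = p.id GROUP BY p.id, p.name ORDER BY distinct_student_count DESC

Execution result:
name | distinct_student_count
Math 101 | 4
Economics 201 | 3
Calculus 201 | 3
English 201 | 2
Databases 301 | 2
Art 101 | 2
Physics 201 | 1
Chemistry 101 | 1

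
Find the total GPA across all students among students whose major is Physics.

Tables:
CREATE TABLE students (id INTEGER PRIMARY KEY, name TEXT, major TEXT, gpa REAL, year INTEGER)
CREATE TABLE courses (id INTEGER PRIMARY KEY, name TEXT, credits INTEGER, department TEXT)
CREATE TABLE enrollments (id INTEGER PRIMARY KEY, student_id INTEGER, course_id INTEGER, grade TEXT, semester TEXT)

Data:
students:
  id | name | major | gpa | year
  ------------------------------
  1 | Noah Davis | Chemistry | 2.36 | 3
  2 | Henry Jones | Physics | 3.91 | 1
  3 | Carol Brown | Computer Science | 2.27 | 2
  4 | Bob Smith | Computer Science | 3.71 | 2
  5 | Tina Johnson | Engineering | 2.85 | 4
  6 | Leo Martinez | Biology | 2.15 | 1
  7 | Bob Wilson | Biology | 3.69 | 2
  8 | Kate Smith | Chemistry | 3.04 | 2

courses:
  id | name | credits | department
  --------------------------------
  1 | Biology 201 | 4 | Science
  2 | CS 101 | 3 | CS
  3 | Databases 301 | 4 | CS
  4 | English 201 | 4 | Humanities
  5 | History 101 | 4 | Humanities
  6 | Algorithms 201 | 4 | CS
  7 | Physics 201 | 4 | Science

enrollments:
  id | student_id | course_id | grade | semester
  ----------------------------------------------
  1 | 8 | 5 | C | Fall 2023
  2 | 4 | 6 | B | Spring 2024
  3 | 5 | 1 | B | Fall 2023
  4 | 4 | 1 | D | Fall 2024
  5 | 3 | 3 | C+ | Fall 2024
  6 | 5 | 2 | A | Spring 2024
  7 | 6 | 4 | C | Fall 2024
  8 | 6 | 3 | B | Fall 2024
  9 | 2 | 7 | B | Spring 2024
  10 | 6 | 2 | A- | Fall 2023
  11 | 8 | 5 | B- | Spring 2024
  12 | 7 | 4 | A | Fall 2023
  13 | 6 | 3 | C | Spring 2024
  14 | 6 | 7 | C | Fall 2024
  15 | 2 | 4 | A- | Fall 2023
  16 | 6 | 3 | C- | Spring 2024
SELECT SUM(gpa) FROM students WHERE major = 'Physics'

Execution result:
3.91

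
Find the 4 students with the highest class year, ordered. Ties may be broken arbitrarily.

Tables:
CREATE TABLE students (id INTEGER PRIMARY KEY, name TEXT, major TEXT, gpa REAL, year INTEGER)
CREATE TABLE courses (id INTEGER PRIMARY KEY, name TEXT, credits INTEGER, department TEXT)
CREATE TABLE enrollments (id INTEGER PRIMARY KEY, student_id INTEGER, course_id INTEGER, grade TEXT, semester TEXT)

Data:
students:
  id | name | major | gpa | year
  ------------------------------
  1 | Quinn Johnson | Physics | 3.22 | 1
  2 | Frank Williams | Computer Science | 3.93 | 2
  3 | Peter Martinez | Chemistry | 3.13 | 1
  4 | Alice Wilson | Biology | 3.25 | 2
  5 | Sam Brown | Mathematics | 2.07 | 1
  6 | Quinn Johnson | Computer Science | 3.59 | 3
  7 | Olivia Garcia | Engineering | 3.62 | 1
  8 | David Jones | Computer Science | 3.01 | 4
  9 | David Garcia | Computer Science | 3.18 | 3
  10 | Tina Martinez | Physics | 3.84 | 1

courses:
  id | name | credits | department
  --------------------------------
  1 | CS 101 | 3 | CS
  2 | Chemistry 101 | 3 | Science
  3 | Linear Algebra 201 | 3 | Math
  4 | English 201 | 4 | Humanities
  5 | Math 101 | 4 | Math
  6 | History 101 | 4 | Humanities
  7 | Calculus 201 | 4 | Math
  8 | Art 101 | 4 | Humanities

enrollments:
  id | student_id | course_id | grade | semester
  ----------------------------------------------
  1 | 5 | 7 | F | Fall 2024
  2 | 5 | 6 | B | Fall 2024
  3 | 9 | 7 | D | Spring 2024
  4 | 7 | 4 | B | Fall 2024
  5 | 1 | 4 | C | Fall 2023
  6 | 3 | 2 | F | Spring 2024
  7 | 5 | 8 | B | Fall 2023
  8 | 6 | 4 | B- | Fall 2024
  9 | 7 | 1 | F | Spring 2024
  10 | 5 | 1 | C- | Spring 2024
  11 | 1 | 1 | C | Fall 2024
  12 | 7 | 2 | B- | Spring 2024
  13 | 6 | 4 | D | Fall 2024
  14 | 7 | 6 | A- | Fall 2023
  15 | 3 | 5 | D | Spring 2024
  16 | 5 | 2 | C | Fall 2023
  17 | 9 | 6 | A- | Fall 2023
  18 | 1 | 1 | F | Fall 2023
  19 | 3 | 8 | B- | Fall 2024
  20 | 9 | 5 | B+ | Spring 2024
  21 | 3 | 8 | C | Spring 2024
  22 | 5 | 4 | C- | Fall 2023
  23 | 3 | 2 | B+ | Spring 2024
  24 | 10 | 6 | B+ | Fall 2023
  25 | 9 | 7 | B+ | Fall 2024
SELECT name, year FROM students ORDER BY year DESC LIMIT 4

Execution result:
name | year
David Jones | 4
Quinn Johnson | 3
David Garcia | 3
Frank Williams | 2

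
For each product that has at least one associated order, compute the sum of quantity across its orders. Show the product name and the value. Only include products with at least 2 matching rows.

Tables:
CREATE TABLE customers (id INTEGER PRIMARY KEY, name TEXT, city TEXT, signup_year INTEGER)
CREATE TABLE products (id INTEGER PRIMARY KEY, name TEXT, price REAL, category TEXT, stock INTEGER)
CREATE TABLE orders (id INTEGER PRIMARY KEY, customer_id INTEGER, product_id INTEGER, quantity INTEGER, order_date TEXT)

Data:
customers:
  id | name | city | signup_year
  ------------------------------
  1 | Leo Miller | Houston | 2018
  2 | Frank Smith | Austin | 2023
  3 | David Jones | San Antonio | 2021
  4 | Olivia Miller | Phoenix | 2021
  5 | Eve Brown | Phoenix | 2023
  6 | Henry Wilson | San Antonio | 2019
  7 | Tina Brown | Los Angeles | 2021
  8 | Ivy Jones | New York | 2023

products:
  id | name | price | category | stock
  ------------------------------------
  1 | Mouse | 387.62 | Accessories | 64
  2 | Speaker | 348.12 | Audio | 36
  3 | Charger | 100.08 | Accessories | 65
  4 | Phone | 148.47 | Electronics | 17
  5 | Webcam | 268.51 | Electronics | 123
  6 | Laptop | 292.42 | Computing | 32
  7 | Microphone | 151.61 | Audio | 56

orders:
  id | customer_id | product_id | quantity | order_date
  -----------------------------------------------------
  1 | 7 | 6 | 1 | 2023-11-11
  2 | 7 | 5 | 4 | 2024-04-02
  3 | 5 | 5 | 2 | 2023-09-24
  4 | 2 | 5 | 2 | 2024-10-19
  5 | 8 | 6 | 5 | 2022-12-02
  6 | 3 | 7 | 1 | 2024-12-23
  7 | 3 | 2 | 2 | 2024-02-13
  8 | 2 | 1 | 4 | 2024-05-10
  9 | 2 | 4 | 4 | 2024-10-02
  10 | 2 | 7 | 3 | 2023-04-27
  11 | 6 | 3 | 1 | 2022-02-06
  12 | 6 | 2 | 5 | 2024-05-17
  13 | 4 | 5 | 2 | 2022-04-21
SELECT p.name, SUM(c.quantity) AS sum_quantity FROM orders c JOIN products p ON c.product_id = p.id GROUP BY p.id, p.name HAVING COUNT(*) >= 2

Execution result:
name | sum_quantity
Speaker | 7
Webcam | 10
Laptop | 6
Microphone | 4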